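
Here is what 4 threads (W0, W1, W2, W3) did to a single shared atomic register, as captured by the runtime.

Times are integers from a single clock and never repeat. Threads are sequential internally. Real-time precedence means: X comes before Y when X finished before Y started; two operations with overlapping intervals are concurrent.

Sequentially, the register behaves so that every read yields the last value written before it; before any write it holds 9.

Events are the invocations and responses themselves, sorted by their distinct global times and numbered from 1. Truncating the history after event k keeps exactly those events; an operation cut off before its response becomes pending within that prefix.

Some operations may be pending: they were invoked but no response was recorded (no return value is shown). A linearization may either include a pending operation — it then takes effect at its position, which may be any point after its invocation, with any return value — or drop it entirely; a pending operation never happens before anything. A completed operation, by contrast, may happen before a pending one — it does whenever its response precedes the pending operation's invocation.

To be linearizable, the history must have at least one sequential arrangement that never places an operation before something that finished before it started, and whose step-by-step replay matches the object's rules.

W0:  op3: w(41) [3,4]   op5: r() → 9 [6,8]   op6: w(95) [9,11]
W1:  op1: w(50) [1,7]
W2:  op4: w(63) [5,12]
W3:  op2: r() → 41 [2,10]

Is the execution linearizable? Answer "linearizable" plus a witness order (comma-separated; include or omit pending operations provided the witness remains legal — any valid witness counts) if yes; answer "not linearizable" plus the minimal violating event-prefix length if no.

not linearizable — minimal violating prefix: 8 events

prefix check: 1..7 passes, 1..8 fails once op5's time-8 response joins
the 3 completed operations admit 3 real-time orders; each fails the atomic register replay
completion choices over the 2 pending operations (op2, op4) were checked; none helps
e.g. op1, op3, op5 (pending dropped): illegal at step 3, since op5 r() → 9 cannot apply there
e.g. op3, op1, op5 (pending dropped): illegal at step 3, since op5 r() → 9 cannot apply there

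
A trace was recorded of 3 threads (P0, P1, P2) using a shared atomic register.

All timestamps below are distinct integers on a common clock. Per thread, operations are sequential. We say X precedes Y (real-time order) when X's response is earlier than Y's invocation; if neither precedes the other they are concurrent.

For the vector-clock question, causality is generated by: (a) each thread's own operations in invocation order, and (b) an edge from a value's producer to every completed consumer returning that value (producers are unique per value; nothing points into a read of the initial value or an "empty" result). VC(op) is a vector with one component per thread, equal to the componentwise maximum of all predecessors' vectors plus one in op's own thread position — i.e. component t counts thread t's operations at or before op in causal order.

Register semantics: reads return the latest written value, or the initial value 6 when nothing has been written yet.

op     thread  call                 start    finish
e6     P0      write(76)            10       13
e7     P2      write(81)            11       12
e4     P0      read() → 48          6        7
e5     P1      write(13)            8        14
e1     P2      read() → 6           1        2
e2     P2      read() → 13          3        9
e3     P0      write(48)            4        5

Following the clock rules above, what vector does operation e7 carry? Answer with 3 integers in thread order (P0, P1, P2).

VC(e1, invoked at 1): no causal predecessors; +1 on P2 → (0, 0, 1)
VC(e5, invoked at 8): no causal predecessors; +1 on P1 → (0, 1, 0)
VC(e3, invoked at 4): no causal predecessors; +1 on P0 → (1, 0, 0)
invoked at 6, e4 merges VC(e3)=(1, 0, 0) and bumps P0's slot → (2, 0, 0)
invoked at 3, e2 merges VC(e1)=(0, 0, 1), VC(e5)=(0, 1, 0) and bumps P2's slot → (0, 1, 2)
invoked at 10, e6 merges VC(e4)=(2, 0, 0) and bumps P0's slot → (3, 0, 0)
invoked at 11, e7 merges VC(e2)=(0, 1, 2) and bumps P2's slot → (0, 1, 3)
target: VC(e7) = (0, 1, 3)

(0, 1, 3)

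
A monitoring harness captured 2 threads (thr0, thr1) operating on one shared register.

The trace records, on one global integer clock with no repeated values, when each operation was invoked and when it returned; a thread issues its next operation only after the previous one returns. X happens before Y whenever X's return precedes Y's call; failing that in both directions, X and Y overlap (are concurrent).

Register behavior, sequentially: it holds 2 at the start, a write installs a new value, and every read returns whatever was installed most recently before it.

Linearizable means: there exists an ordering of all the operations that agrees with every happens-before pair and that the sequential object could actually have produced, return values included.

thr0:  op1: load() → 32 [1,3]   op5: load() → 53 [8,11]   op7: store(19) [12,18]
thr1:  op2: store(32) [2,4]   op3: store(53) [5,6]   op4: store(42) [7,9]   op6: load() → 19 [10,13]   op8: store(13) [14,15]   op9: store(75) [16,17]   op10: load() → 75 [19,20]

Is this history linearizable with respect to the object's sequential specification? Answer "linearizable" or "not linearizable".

witness order: op2, op1, op3, op5, op4, op7, op6, op8, op9, op10
step 1: op2 store(32) — value 32
step 2: op1 load() → 32 — value 32
step 3: op3 store(53) — value 53
step 4: op5 load() → 53 — value 53
step 5: op4 store(42) — value 42
step 6: op7 store(19) — value 19
step 7: op6 load() → 19 — value 19
step 8: op8 store(13) — value 13
step 9: op9 store(75) — value 75
step 10: op10 load() → 75 — value 75

linearizable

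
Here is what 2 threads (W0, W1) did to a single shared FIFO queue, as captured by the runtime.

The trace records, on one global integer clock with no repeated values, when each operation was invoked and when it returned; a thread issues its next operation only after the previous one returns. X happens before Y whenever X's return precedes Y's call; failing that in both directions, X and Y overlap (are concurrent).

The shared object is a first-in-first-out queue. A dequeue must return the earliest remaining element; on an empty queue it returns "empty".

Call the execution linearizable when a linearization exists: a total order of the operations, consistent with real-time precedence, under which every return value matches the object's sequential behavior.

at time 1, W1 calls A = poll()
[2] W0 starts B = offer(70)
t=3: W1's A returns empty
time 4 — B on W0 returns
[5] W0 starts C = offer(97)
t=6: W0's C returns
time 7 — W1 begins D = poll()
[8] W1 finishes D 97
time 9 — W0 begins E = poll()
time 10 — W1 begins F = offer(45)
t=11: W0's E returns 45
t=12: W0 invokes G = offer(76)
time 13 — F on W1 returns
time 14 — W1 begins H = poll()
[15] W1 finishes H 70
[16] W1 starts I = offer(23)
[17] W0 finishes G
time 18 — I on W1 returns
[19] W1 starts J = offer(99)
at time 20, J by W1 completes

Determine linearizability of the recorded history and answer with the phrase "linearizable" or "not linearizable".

not linearizable

prefix check: 1..7 passes, 1..8 fails once D's time-8 response joins
2 orders of the 4 completed FIFO queue ops respect real time; none is legal
take A, B, C, D: step 4 already fails, because D poll() → 97 cannot occur there
take B, A, C, D: step 2 already fails, because A poll() → empty cannot occur there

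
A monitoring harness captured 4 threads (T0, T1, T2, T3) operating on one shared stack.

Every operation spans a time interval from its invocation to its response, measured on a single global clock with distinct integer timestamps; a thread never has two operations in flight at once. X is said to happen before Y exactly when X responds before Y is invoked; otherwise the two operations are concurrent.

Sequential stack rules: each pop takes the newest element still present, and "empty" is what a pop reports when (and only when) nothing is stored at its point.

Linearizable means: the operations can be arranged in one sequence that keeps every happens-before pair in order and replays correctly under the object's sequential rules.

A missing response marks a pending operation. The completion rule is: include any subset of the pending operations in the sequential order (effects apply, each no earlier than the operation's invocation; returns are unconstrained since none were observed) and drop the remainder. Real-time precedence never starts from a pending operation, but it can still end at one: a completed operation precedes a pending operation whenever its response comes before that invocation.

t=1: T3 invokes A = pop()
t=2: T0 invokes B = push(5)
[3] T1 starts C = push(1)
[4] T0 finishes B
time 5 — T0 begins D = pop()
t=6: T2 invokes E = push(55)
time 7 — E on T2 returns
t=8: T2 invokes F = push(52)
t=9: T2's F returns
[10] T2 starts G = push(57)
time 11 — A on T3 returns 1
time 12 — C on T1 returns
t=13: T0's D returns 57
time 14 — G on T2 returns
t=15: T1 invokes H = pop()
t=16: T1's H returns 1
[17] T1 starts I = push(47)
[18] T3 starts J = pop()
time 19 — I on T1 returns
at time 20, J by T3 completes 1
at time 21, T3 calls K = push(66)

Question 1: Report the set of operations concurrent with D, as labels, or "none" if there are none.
A, C, E, F, G

D spans [5,13]: anything still running between times 5 and 13 counts as concurrent
A [1,11]: concurrent
B [2,4]: before
C [3,12]: concurrent
E [6,7]: concurrent
F [8,9]: concurrent
G [10,14]: concurrent
H [15,16]: after
I [17,19]: after
J [18,20]: after
K [21,…): after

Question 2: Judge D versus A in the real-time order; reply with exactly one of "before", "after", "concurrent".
concurrent

D spans [5,13], A spans [1,11]
the intervals overlap in both directions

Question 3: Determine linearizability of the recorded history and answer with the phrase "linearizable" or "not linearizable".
not linearizable

the violation lands at event 16, H's response at time 16: events 1..15 linearize, events 1..16 do not
8 completed operations, 168 real-time-consistent orders — every stack replay fails
sample order A, B, C, D, E, F, G, H stalls at step 1 — A pop() → 1 has no legal effect
sample order A, B, C, E, D, F, G, H stalls at step 1 — A pop() → 1 has no legal effect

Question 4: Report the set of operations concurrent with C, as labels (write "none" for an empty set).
A, B, D, E, F, G

C spans [3,12]; an op avoiding the whole window 3..12 is ordered, any other is concurrent
A [1,11]: concurrent
B [2,4]: concurrent
D [5,13]: concurrent
E [6,7]: concurrent
F [8,9]: concurrent
G [10,14]: concurrent
H [15,16]: after
I [17,19]: after
J [18,20]: after
K [21,…): after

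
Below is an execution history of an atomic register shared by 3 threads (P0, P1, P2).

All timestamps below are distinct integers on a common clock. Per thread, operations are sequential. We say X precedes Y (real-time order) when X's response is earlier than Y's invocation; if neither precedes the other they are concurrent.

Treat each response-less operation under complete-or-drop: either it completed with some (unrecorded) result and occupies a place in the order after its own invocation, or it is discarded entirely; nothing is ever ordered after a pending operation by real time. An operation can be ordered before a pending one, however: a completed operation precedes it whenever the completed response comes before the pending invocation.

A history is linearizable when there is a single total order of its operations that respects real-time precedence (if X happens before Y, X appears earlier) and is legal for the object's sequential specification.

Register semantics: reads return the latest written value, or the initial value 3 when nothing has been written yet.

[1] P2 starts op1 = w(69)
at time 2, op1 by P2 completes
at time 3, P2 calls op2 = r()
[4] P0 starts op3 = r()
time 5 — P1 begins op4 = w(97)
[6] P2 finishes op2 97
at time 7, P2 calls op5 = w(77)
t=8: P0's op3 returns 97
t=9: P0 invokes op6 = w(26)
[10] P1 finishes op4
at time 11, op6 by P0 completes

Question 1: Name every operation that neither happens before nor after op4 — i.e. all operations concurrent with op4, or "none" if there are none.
op2, op3, op5, op6

overlap test against op4 [5,10]: concurrent iff the interval meets 5..10
op1 [1,2]: before
op2 [3,6]: concurrent
op3 [4,8]: concurrent
op5 [7,…): concurrent
op6 [9,11]: concurrent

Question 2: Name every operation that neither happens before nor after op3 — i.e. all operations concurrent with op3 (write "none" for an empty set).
op2, op4, op5

op3 spans [4,8]; an op avoiding the whole window 4..8 is ordered, any other is concurrent
op1 [1,2]: before
op2 [3,6]: concurrent
op4 [5,10]: concurrent
op5 [7,…): concurrent
op6 [9,11]: after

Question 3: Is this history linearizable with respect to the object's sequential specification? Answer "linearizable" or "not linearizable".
linearizable

witness order: op1, op4, op2, op3, op5, op6
1. op1 w(69), leaving value 69
2. op4 w(97), leaving value 97
3. op2 r() → 97, leaving value 97
4. op3 r() → 97, leaving value 97
5. op5 w(77) (pending, included), leaving value 77
6. op6 w(26), leaving value 26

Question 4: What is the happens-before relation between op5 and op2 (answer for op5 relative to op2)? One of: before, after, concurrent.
after

op5 spans [7,…), op2 spans [3,6]
resp(op2)=6 < inv(op5)=7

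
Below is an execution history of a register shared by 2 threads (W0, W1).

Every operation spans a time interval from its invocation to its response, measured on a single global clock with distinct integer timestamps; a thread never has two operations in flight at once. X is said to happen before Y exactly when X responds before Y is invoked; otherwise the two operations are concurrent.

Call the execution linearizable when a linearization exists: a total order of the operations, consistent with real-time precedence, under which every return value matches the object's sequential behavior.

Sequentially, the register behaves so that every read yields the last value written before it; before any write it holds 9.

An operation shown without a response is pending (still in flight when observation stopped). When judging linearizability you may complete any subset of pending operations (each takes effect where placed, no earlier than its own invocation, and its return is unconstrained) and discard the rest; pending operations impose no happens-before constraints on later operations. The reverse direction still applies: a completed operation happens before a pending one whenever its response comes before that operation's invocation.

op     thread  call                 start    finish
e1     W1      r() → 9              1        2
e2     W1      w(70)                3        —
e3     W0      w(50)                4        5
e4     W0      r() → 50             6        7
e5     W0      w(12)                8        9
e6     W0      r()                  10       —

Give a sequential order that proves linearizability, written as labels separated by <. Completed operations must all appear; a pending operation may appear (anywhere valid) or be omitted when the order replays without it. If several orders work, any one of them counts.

e1 < e2 < e3 < e4 < e5

after step 1 (e1 r() → 9): value 9
after step 2 (e2 w(70) (pending, included)): value 70
after step 3 (e3 w(50)): value 50
after step 4 (e4 r() → 50): value 50
after step 5 (e5 w(12)): value 12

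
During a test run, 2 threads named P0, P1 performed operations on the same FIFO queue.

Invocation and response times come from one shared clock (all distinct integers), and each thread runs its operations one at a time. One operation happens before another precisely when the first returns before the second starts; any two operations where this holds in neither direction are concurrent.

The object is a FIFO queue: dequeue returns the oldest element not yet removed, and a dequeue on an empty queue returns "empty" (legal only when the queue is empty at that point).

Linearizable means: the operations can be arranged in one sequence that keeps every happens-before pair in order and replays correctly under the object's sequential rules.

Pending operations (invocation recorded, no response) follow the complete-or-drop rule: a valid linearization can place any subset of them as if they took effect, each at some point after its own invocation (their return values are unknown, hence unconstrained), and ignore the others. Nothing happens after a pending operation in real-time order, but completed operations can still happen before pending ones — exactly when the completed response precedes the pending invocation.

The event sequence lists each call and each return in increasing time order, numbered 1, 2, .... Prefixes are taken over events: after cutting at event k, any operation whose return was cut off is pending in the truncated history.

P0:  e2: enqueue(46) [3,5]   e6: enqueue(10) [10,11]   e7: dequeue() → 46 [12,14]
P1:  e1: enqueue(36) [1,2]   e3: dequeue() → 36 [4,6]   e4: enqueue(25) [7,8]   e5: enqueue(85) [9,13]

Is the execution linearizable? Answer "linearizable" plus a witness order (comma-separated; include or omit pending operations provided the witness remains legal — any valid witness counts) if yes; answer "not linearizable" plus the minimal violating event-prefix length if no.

after step 1 (e1 enqueue(36)): queue <36>
after step 2 (e2 enqueue(46)): queue <36,46>
after step 3 (e3 dequeue() → 36): queue <46>
after step 4 (e4 enqueue(25)): queue <46,25>
after step 5 (e5 enqueue(85)): queue <46,25,85>
after step 6 (e6 enqueue(10)): queue <46,25,85,10>
after step 7 (e7 dequeue() → 46): queue <25,85,10>

linearizable — witness: e1, e2, e3, e4, e5, e6, e7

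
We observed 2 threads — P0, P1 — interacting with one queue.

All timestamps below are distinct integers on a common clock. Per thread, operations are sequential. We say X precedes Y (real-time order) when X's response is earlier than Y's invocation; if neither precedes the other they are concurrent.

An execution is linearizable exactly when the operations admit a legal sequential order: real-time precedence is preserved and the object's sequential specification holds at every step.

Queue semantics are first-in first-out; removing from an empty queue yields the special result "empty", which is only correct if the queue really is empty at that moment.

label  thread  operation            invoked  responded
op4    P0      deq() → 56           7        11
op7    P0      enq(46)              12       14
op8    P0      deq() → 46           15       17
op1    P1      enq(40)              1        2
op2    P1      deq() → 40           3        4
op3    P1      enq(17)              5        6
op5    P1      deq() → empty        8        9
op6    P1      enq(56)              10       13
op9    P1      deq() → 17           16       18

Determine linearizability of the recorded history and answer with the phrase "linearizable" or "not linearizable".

not linearizable

through event 10 a valid linearization exists; event 11 (op4 responding at time 11) ends that
real-time-consistent orders of the 5 completed operations: 2 — all fail the queue replay
no escape via the 1 pending operation (op6): every completion choice fails
take op1, op2, op3, op4, op5 (pending dropped): step 4 already fails, because op4 deq() → 56 cannot occur there
take op1, op2, op3, op5, op4 (pending dropped): step 4 already fails, because op5 deq() → empty cannot occur there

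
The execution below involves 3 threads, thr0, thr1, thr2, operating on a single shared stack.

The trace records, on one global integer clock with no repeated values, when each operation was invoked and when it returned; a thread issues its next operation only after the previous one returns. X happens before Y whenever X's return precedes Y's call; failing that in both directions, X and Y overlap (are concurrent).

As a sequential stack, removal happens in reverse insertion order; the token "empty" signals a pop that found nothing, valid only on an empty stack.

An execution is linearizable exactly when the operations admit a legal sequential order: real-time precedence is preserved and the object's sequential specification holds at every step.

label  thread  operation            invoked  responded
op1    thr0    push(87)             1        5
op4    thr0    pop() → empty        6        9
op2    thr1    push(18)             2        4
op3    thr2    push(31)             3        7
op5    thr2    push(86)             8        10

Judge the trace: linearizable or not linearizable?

not linearizable

prefix check: 1..8 passes, 1..9 fails once op4's time-9 response joins
8 orders of the 4 completed stack ops respect real time; none is legal
completion choices over the 1 pending operation (op5) were checked; none helps
one such order, op1, op2, op3, op4 (pending dropped), breaks at step 4 where op4 pop() → empty is illegal
one such order, op1, op2, op4, op3 (pending dropped), breaks at step 3 where op4 pop() → empty is illegal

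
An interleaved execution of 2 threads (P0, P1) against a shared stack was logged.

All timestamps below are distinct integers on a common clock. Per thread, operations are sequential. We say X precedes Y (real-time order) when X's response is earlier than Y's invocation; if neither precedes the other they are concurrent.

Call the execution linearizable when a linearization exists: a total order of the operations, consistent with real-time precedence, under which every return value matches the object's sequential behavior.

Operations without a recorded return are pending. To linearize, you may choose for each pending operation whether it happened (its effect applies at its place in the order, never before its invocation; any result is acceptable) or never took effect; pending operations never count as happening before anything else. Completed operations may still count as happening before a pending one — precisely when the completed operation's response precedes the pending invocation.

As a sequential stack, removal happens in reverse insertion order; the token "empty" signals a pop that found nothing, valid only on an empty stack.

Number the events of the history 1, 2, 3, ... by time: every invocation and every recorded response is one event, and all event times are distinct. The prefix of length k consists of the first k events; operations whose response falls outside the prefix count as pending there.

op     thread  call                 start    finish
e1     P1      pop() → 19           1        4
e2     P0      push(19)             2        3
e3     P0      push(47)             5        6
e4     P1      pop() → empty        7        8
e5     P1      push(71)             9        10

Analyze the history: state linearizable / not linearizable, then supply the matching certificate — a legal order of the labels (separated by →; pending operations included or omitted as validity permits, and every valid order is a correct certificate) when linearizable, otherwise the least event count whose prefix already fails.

events 1..7 are fine; event 8 — the response of e4 at time 8 — makes the prefix non-linearizable
checked exhaustively: 2 real-time-consistent orders of 4 completed operations, zero legal stack replays
take e1, e2, e3, e4: step 1 already fails, because e1 pop() → 19 cannot occur there
take e2, e1, e3, e4: step 4 already fails, because e4 pop() → empty cannot occur there

not linearizable — minimal violating prefix: 8 events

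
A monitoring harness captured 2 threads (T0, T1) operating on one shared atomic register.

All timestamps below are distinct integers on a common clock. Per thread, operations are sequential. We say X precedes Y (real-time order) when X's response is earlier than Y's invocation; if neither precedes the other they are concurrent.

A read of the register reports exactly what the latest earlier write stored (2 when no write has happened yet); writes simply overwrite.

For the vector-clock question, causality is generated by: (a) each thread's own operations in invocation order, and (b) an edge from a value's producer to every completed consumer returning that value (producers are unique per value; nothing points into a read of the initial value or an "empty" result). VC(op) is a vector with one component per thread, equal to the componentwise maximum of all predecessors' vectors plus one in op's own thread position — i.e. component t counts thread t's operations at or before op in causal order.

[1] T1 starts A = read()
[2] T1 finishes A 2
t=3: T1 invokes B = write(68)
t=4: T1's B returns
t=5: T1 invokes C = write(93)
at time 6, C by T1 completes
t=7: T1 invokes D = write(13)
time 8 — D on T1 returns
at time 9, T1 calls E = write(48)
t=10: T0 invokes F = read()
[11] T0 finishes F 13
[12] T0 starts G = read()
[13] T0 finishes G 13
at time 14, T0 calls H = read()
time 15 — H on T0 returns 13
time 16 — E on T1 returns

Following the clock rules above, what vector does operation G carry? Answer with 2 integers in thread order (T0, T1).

(2, 4)

A (invocation 1): nothing precedes it; T1's component alone gives (0, 1)
B (invocation 3): componentwise max over VC(A)=(0, 1), +1 at T1, giving (0, 2)
C (invocation 5): componentwise max over VC(B)=(0, 2), +1 at T1, giving (0, 3)
D (invocation 7): componentwise max over VC(C)=(0, 3), +1 at T1, giving (0, 4)
E (invocation 9): componentwise max over VC(D)=(0, 4), +1 at T1, giving (0, 5)
F (invocation 10): componentwise max over VC(D)=(0, 4), +1 at T0, giving (1, 4)
G (invocation 12): componentwise max over VC(D)=(0, 4), VC(F)=(1, 4), +1 at T0, giving (2, 4)
H (invocation 14): componentwise max over VC(D)=(0, 4), VC(G)=(2, 4), +1 at T0, giving (3, 4)
target: VC(G) = (2, 4)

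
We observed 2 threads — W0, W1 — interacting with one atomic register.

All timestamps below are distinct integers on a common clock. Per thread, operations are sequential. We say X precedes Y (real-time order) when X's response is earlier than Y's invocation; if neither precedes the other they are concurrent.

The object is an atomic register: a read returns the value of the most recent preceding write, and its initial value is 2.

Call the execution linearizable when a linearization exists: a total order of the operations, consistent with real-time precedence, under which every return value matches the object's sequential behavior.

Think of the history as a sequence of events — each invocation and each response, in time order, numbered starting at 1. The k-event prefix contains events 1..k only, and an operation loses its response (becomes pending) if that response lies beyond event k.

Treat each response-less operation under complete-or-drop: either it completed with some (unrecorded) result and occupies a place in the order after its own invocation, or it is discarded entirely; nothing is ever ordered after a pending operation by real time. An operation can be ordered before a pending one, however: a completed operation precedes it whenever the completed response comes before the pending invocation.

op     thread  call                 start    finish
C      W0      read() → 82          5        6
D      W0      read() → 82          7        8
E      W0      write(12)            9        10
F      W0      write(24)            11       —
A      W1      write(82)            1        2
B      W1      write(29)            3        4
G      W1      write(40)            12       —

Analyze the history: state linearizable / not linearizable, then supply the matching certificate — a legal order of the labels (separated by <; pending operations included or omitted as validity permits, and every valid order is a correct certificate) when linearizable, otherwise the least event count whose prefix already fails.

not linearizable — minimal violating prefix: 6 events

the violation lands at event 6, C's response at time 6: events 1..5 linearize, events 1..6 do not
one real-time candidate order over the 3 completed operations — the atomic register replay rejects it
take A, B, C: step 3 already fails, because C read() → 82 cannot occur there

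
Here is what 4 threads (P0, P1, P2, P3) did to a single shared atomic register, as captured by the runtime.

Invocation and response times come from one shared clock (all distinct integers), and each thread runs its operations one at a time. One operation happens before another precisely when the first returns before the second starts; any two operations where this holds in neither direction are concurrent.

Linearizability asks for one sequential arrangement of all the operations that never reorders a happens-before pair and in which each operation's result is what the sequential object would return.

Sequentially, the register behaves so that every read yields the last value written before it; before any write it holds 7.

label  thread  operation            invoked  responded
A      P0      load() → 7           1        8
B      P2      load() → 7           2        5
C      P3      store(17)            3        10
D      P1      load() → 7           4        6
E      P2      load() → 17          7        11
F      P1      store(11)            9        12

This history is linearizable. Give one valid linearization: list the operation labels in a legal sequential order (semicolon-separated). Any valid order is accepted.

after step 1 (A load() → 7): value 7
after step 2 (B load() → 7): value 7
after step 3 (D load() → 7): value 7
after step 4 (C store(17)): value 17
after step 5 (E load() → 17): value 17
after step 6 (F store(11)): value 11

A; B; D; C; E; F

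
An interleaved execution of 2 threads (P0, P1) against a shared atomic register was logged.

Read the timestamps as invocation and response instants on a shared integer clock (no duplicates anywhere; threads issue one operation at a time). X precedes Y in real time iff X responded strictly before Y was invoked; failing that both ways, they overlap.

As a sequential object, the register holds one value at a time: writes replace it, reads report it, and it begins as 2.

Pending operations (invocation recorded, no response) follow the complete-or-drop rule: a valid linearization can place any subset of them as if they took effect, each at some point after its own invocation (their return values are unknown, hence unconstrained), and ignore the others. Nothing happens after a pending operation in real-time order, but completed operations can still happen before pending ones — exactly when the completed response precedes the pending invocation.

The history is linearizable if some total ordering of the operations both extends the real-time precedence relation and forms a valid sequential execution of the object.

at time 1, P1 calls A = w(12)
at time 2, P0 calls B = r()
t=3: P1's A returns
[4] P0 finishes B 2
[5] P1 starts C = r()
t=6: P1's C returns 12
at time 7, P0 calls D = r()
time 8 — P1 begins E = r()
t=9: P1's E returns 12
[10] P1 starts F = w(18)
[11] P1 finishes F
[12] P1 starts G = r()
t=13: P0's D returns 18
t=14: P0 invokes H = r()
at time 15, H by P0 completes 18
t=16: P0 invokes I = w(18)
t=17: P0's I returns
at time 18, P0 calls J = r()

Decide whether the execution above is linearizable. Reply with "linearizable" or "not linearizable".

linearizable

witness order: B, A, C, E, F, D, G, H, I
1. B r() → 2, leaving value 2
2. A w(12), leaving value 12
3. C r() → 12, leaving value 12
4. E r() → 12, leaving value 12
5. F w(18), leaving value 18
6. D r() → 18, leaving value 18
7. G r() (pending, included), leaving value 18
8. H r() → 18, leaving value 18
9. I w(18), leaving value 18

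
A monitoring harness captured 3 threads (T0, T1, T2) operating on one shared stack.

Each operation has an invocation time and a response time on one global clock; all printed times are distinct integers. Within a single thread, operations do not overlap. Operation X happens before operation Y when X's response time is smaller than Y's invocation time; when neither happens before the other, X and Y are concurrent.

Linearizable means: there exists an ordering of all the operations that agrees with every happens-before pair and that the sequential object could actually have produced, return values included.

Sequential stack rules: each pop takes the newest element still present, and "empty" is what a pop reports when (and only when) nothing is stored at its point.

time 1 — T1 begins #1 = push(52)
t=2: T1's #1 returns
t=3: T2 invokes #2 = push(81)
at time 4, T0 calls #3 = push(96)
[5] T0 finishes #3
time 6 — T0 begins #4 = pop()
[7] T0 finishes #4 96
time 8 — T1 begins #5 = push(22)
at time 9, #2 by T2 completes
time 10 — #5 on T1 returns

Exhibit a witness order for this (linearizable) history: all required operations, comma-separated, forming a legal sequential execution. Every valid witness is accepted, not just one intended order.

step 1: #1 push(52) — stack <52>
step 2: #2 push(81) — stack <52,81>
step 3: #3 push(96) — stack <52,81,96>
step 4: #4 pop() → 96 — stack <52,81>
step 5: #5 push(22) — stack <52,81,22>

#1, #2, #3, #4, #5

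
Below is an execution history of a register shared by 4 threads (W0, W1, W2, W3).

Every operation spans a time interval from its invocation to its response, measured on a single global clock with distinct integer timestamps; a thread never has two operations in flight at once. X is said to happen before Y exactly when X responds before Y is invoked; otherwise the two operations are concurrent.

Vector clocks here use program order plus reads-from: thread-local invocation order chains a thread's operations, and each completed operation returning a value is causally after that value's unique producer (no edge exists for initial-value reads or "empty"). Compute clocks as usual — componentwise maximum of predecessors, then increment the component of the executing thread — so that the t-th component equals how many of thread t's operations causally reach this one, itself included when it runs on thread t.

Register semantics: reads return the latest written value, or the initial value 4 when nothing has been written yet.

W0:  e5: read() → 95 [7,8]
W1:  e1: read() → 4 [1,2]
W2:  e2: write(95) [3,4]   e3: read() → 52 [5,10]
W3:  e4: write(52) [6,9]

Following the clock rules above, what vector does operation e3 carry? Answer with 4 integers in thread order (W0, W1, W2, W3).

invoked at 6, e4 has no predecessors; its own W3 bump gives (0, 0, 0, 1)
invoked at 3, e2 has no predecessors; its own W2 bump gives (0, 0, 1, 0)
invoked at 1, e1 has no predecessors; its own W1 bump gives (0, 1, 0, 0)
merge at e5 (invoked 7): VC(e2)=(0, 0, 1, 0), own-thread bump on W0 → (1, 0, 1, 0)
merge at e3 (invoked 5): VC(e2)=(0, 0, 1, 0), VC(e4)=(0, 0, 0, 1), own-thread bump on W2 → (0, 0, 2, 1)
target: VC(e3) = (0, 0, 2, 1)

(0, 0, 2, 1)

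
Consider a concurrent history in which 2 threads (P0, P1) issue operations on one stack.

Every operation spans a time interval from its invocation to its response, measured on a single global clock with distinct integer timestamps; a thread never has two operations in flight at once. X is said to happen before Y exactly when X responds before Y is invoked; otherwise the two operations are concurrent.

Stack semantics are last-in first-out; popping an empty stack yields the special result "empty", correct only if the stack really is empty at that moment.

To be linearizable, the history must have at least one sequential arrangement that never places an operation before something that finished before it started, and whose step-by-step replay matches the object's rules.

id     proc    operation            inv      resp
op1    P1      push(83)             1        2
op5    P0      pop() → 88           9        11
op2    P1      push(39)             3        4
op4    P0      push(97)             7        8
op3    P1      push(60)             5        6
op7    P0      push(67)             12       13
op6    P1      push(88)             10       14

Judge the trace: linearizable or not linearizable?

linearizable

a witness: op1, op2, op3, op4, op6, op5, op7
1. op1 push(83), leaving stack <83>
2. op2 push(39), leaving stack <83,39>
3. op3 push(60), leaving stack <83,39,60>
4. op4 push(97), leaving stack <83,39,60,97>
5. op6 push(88), leaving stack <83,39,60,97,88>
6. op5 pop() → 88, leaving stack <83,39,60,97>
7. op7 push(67), leaving stack <83,39,60,97,67>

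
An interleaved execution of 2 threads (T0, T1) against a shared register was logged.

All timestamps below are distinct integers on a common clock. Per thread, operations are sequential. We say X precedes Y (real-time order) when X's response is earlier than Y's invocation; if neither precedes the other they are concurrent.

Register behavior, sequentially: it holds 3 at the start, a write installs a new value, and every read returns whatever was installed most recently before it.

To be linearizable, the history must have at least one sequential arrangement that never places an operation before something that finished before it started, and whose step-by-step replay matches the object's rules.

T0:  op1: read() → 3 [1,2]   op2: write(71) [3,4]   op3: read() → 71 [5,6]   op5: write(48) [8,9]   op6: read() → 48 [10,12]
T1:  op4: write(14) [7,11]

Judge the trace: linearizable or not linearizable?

one valid linearization: op1, op2, op3, op4, op5, op6
after step 1 (op1 read() → 3): value 3
after step 2 (op2 write(71)): value 71
after step 3 (op3 read() → 71): value 71
after step 4 (op4 write(14)): value 14
after step 5 (op5 write(48)): value 48
after step 6 (op6 read() → 48): value 48

linearizable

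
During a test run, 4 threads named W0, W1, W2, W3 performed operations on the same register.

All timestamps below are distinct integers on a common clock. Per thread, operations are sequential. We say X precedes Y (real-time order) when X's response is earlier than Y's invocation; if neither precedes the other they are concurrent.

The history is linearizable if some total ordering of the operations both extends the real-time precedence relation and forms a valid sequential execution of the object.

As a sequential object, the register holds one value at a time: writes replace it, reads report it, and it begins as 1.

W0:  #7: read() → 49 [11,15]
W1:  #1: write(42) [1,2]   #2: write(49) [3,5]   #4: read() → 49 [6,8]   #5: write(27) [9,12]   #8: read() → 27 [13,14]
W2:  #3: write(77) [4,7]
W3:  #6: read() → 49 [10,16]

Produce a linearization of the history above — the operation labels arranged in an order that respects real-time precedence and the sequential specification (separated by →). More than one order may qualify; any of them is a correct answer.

#1 → #3 → #2 → #4 → #6 → #7 → #5 → #8

1. #1 write(42), leaving value 42
2. #3 write(77), leaving value 77
3. #2 write(49), leaving value 49
4. #4 read() → 49, leaving value 49
5. #6 read() → 49, leaving value 49
6. #7 read() → 49, leaving value 49
7. #5 write(27), leaving value 27
8. #8 read() → 27, leaving value 27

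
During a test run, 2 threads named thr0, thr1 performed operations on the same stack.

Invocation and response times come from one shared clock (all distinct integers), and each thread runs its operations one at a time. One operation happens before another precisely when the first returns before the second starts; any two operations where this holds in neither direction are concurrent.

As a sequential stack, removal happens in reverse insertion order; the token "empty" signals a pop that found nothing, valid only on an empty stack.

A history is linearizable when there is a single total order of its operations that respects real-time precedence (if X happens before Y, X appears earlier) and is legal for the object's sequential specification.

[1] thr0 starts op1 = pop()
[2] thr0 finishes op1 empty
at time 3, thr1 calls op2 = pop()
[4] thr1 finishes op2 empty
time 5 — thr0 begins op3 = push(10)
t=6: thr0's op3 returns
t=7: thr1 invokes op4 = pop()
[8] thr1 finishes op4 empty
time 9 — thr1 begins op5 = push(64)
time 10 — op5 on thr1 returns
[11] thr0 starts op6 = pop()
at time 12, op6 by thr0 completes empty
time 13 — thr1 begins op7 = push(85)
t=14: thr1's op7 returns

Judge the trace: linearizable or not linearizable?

cut after 7 events: linearizable; cut after 8 events (op4 responds, time 8): not linearizable
exhaustive check: the 4 completed stack ops admit one real-time order; illegal
e.g. op1, op2, op3, op4: illegal at step 4, since op4 pop() → empty cannot apply there

not linearizable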